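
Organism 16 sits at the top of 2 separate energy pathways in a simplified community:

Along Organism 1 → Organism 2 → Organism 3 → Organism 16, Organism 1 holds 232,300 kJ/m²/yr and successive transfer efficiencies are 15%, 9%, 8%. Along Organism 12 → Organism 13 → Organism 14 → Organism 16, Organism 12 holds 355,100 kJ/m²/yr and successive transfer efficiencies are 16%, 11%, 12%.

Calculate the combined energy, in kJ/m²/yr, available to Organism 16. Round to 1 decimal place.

Via Organism 1: 232300 × 0.15 × 0.09 × 0.08 = 250.884 kJ/m²/yr
Via Organism 12: 355100 × 0.16 × 0.11 × 0.12 = 749.9712 kJ/m²/yr
Total at Organism 16: 250.884 + 749.9712 = 1000.8552 kJ/m²/yr

1000.9 kJ/m²/yr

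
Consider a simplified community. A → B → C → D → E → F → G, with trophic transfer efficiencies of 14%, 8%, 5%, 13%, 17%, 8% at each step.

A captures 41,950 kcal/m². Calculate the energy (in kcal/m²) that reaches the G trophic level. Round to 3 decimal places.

0.042 kcal/m²

B: 41950 × 0.14 = 5873 kcal/m²
C: 5873 × 0.08 = 469.84 kcal/m²
D: 469.84 × 0.05 = 23.492 kcal/m²
E: 23.492 × 0.13 = 3.05396 kcal/m²
F: 3.05396 × 0.17 = 0.5191732 kcal/m²
G: 0.5191732 × 0.08 = 0.041533856 kcal/m²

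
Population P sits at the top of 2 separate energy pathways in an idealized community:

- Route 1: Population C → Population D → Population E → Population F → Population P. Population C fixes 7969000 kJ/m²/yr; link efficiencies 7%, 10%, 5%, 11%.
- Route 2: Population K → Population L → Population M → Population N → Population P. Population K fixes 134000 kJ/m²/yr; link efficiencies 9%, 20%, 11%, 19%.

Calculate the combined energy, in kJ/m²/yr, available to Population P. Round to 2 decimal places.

357.22 kJ/m²/yr

Route 1: 7969000 × 0.07 × 0.1 × 0.05 × 0.11 = 306.8065 kJ/m²/yr
Route 2: 134000 × 0.09 × 0.2 × 0.11 × 0.19 = 50.4108 kJ/m²/yr
Total at Population P: 306.8065 + 50.4108 = 357.2173 kJ/m²/yr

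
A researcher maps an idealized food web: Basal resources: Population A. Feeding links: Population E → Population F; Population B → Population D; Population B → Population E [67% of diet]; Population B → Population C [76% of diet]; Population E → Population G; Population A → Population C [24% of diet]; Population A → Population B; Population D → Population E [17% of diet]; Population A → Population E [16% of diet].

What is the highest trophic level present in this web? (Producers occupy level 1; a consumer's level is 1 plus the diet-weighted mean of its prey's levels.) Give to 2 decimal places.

4.01

Population B: 1 + 1 = 2
Population C: 1 + (0.76×2 + 0.24×1) = 2.76
Population D: 1 + 2 = 3
Population E: 1 + (0.16×1 + 0.17×3 + 0.67×2) = 3.01
Population F: 1 + 3.01 = 4.01
Population G: 1 + 3.01 = 4.01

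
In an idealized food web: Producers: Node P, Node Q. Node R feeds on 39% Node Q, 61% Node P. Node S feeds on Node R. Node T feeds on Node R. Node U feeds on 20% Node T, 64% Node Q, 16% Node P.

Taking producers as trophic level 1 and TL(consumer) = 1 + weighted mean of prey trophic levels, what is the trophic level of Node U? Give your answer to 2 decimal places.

Node R: 1 + (0.39×1 + 0.61×1) = 2
Node S: 1 + 2 = 3
Node T: 1 + 2 = 3
Node U: 1 + (0.2×3 + 0.64×1 + 0.16×1) = 2.4

2.40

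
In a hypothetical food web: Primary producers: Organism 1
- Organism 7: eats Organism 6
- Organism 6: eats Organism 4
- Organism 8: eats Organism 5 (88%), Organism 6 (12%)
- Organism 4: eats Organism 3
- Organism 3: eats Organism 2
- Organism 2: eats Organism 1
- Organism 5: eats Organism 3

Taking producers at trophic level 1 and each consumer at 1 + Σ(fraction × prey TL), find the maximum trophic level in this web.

Organism 2: 1 + 1 = 2
Organism 3: 1 + 2 = 3
Organism 4: 1 + 3 = 4
Organism 5: 1 + 3 = 4
Organism 6: 1 + 4 = 5
Organism 7: 1 + 5 = 6
Organism 8: 1 + (0.88×4 + 0.12×5) = 5.12

6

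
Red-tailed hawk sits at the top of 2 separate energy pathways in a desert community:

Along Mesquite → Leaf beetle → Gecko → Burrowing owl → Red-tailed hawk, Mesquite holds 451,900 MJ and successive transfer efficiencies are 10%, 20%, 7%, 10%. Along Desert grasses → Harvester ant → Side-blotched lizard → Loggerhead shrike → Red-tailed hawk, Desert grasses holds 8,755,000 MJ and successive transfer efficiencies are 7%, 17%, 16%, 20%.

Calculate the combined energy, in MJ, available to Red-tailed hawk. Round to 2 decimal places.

3397.17 MJ

Via Mesquite: 451900 × 0.1 × 0.2 × 0.07 × 0.1 = 63.266 MJ
Via Desert grasses: 8755000 × 0.07 × 0.17 × 0.16 × 0.2 = 3333.904 MJ
Total at Red-tailed hawk: 63.266 + 3333.904 = 3397.17 MJ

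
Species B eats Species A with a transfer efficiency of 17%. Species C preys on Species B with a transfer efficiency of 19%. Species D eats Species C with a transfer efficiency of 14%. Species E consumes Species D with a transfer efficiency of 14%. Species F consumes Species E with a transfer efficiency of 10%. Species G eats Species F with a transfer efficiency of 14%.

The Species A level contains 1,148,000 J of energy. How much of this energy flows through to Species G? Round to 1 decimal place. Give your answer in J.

10.2 J

Species B: 1148000 × 0.17 = 195160 J
Species C: 195160 × 0.19 = 37080.4 J
Species D: 37080.4 × 0.14 = 5191.256 J
Species E: 5191.256 × 0.14 = 726.77584 J
Species F: 726.77584 × 0.1 = 72.677584 J
Species G: 72.677584 × 0.14 = 10.17486176 J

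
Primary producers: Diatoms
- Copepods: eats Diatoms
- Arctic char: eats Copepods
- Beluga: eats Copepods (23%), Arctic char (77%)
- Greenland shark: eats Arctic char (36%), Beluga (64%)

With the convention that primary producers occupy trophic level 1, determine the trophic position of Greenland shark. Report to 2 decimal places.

Copepods: 1 + 1 = 2
Arctic char: 1 + 2 = 3
Beluga: 1 + (0.23×2 + 0.77×3) = 3.77
Greenland shark: 1 + (0.36×3 + 0.64×3.77) = 4.4928

4.49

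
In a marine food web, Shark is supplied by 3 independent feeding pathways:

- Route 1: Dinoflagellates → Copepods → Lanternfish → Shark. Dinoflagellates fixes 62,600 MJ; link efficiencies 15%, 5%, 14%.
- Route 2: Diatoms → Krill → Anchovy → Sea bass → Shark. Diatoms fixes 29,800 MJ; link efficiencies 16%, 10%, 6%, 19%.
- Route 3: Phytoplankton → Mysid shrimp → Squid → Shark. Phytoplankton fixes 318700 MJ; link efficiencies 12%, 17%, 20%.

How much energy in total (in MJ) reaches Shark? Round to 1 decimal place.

Route 1: 62600 × 0.15 × 0.05 × 0.14 = 65.73 MJ
Route 2: 29800 × 0.16 × 0.1 × 0.06 × 0.19 = 5.43552 MJ
Route 3: 318700 × 0.12 × 0.17 × 0.2 = 1300.296 MJ
Total at Shark: 65.73 + 5.43552 + 1300.296 = 1371.46152 MJ

1371.5 MJ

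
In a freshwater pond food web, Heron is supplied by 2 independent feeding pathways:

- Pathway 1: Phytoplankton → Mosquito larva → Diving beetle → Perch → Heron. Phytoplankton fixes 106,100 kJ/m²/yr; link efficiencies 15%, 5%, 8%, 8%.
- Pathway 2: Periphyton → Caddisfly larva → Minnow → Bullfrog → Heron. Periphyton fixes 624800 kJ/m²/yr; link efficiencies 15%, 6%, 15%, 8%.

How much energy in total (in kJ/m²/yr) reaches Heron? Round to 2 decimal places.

Pathway 1: 106100 × 0.15 × 0.05 × 0.08 × 0.08 = 5.0928 kJ/m²/yr
Pathway 2: 624800 × 0.15 × 0.06 × 0.15 × 0.08 = 67.4784 kJ/m²/yr
Total at Heron: 5.0928 + 67.4784 = 72.5712 kJ/m²/yr

72.57 kJ/m²/yr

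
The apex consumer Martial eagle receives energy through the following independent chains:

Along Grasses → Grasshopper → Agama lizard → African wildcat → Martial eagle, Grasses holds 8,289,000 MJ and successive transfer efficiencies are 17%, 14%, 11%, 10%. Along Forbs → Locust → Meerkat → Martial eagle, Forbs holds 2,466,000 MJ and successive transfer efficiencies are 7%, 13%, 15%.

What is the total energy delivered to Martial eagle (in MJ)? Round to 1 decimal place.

5536.2 MJ

Via Grasses: 8289000 × 0.17 × 0.14 × 0.11 × 0.1 = 2170.0602 MJ
Via Forbs: 2466000 × 0.07 × 0.13 × 0.15 = 3366.09 MJ
Total at Martial eagle: 2170.0602 + 3366.09 = 5536.1502 MJ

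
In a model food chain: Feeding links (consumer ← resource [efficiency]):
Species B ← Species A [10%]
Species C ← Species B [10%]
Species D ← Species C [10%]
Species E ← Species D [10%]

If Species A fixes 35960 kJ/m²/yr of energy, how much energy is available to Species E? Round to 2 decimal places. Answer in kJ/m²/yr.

3.60 kJ/m²/yr

Species B: 35960 × 0.1 = 3596 kJ/m²/yr
Species C: 3596 × 0.1 = 359.6 kJ/m²/yr
Species D: 359.6 × 0.1 = 35.96 kJ/m²/yr
Species E: 35.96 × 0.1 = 3.596 kJ/m²/yr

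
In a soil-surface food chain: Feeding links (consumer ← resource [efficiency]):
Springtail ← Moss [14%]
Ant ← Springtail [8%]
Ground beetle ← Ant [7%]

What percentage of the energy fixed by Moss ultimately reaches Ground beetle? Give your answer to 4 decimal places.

0.0784%

Product of link efficiencies: 0.14 × 0.08 × 0.07 = 0.000784
As a percentage: 0.000784 × 100 = 0.0784%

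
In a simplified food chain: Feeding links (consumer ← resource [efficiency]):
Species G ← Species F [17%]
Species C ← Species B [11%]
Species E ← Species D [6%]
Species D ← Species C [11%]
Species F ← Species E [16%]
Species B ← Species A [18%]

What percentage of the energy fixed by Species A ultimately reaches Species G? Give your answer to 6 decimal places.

Product of link efficiencies: 0.18 × 0.11 × 0.11 × 0.06 × 0.16 × 0.17 = 0.000003554496
As a percentage: 0.000003554496 × 100 = 0.000355%

0.000355%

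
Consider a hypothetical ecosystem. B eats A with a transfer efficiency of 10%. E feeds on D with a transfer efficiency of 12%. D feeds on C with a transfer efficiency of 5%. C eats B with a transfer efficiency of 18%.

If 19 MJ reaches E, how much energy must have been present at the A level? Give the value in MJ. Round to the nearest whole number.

Cumulative transfer efficiency: 0.1 × 0.18 × 0.05 × 0.12 = 0.000108
A energy = 19 / 0.000108 = 175926 MJ

175926 MJ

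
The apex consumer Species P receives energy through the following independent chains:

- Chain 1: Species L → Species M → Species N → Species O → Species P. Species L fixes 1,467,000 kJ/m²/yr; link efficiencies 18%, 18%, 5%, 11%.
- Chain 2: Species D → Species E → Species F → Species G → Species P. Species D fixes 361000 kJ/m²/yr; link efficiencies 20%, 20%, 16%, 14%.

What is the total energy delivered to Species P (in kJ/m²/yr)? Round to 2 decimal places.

584.88 kJ/m²/yr

Chain 1: 1467000 × 0.18 × 0.18 × 0.05 × 0.11 = 261.4194 kJ/m²/yr
Chain 2: 361000 × 0.2 × 0.2 × 0.16 × 0.14 = 323.456 kJ/m²/yr
Total at Species P: 261.4194 + 323.456 = 584.8754 kJ/m²/yr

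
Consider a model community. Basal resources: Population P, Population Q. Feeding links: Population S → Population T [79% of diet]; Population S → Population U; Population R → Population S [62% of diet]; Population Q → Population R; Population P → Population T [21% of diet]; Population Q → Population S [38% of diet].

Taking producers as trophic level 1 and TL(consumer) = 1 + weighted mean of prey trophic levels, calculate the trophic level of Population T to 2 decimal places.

Population R: 1 + 1 = 2
Population S: 1 + (0.38×1 + 0.62×2) = 2.62
Population T: 1 + (0.21×1 + 0.79×2.62) = 3.2798
Population U: 1 + 2.62 = 3.62

3.28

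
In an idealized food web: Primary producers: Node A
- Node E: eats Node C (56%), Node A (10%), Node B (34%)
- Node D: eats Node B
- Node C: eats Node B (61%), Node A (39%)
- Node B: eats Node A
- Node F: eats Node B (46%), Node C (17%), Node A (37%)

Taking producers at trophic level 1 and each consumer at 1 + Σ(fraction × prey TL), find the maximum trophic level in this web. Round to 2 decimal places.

Node B: 1 + 1 = 2
Node C: 1 + (0.61×2 + 0.39×1) = 2.61
Node D: 1 + 2 = 3
Node E: 1 + (0.56×2.61 + 0.1×1 + 0.34×2) = 3.2416
Node F: 1 + (0.46×2 + 0.17×2.61 + 0.37×1) = 2.7337

3.24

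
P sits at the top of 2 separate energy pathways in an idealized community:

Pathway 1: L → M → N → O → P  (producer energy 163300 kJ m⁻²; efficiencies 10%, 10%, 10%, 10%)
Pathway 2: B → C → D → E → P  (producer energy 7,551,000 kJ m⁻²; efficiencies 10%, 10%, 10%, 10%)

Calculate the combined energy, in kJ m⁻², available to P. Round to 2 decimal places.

771.43 kJ m⁻²

Pathway 1: 163300 × 0.1 × 0.1 × 0.1 × 0.1 = 16.33 kJ m⁻²
Pathway 2: 7551000 × 0.1 × 0.1 × 0.1 × 0.1 = 755.1 kJ m⁻²
Total at P: 16.33 + 755.1 = 771.43 kJ m⁻²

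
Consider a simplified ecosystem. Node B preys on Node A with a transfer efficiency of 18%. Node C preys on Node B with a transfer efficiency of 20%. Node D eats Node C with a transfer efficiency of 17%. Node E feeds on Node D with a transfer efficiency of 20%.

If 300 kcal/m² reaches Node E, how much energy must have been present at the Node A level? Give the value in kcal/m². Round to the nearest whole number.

245098 kcal/m²

Cumulative transfer efficiency: 0.18 × 0.2 × 0.17 × 0.2 = 0.001224
Node A energy = 300 / 0.001224 = 245098 kcal/m²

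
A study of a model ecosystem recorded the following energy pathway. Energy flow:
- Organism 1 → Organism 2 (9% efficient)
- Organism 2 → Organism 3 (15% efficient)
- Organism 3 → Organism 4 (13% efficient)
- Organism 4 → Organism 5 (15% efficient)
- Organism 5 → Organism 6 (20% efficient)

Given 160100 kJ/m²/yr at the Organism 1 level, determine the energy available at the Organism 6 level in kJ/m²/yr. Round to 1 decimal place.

Organism 2: 160100 × 0.09 = 14409 kJ/m²/yr
Organism 3: 14409 × 0.15 = 2161.35 kJ/m²/yr
Organism 4: 2161.35 × 0.13 = 280.9755 kJ/m²/yr
Organism 5: 280.9755 × 0.15 = 42.146325 kJ/m²/yr
Organism 6: 42.146325 × 0.2 = 8.429265 kJ/m²/yr

8.4 kJ/m²/yr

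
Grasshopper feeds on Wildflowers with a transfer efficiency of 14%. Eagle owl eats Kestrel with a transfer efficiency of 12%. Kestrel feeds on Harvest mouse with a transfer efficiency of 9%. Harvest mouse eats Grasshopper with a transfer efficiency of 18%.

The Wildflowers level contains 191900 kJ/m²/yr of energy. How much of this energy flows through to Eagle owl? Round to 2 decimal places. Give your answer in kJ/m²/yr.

52.23 kJ/m²/yr

Grasshopper: 191900 × 0.14 = 26866 kJ/m²/yr
Harvest mouse: 26866 × 0.18 = 4835.88 kJ/m²/yr
Kestrel: 4835.88 × 0.09 = 435.2292 kJ/m²/yr
Eagle owl: 435.2292 × 0.12 = 52.227504 kJ/m²/yr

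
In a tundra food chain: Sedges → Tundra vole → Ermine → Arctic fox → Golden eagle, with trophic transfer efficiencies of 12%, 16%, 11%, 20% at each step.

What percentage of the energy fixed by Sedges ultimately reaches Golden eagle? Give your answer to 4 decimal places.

Product of link efficiencies: 0.12 × 0.16 × 0.11 × 0.2 = 0.0004224
As a percentage: 0.0004224 × 100 = 0.0422%

0.0422%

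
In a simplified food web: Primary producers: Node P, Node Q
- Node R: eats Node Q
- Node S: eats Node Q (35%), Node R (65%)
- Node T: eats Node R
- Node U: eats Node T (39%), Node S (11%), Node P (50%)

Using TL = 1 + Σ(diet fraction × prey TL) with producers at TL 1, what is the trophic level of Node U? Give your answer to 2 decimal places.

2.96

Node R: 1 + 1 = 2
Node S: 1 + (0.35×1 + 0.65×2) = 2.65
Node T: 1 + 2 = 3
Node U: 1 + (0.39×3 + 0.11×2.65 + 0.5×1) = 2.9615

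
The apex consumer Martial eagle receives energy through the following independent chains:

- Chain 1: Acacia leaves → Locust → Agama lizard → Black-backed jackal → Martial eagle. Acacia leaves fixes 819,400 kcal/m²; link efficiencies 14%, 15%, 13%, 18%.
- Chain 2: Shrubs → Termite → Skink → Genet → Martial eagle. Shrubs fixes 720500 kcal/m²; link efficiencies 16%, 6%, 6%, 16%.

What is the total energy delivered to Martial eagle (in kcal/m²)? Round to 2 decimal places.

Chain 1: 819400 × 0.14 × 0.15 × 0.13 × 0.18 = 402.65316 kcal/m²
Chain 2: 720500 × 0.16 × 0.06 × 0.06 × 0.16 = 66.40128 kcal/m²
Total at Martial eagle: 402.65316 + 66.40128 = 469.05444 kcal/m²

469.05 kcal/m²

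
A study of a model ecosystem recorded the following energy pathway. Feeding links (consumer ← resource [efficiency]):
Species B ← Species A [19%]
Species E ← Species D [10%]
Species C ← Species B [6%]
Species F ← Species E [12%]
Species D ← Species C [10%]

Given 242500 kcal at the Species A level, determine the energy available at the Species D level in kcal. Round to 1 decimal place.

Species B: 242500 × 0.19 = 46075 kcal
Species C: 46075 × 0.06 = 2764.5 kcal
Species D: 2764.5 × 0.1 = 276.45 kcal

276.5 kcal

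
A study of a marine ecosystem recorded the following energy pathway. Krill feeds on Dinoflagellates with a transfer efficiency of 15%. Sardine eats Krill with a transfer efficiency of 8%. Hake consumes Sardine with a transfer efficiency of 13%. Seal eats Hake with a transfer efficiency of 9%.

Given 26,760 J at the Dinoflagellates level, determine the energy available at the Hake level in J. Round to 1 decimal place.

41.7 J

Krill: 26760 × 0.15 = 4014 J
Sardine: 4014 × 0.08 = 321.12 J
Hake: 321.12 × 0.13 = 41.7456 J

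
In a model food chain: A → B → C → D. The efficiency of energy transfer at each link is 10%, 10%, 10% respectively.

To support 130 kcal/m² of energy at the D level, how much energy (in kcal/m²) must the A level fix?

130000 kcal/m²

Cumulative transfer efficiency: 0.1 × 0.1 × 0.1 = 0.001
A energy = 130 / 0.001 = 130000 kcal/m²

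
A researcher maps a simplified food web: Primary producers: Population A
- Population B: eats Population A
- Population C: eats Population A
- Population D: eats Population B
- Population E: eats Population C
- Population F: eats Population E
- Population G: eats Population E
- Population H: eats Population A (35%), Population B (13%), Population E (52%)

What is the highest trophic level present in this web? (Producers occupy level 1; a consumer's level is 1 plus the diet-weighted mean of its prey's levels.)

Population B: 1 + 1 = 2
Population C: 1 + 1 = 2
Population D: 1 + 2 = 3
Population E: 1 + 2 = 3
Population F: 1 + 3 = 4
Population G: 1 + 3 = 4
Population H: 1 + (0.35×1 + 0.13×2 + 0.52×3) = 3.17

4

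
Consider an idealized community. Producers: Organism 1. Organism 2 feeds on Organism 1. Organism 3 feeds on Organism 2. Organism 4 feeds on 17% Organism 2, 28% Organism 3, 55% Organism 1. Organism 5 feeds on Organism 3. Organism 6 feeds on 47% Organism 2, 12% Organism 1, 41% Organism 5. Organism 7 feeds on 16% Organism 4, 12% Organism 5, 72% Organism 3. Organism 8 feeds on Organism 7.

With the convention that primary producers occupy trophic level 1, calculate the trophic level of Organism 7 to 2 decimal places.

Organism 2: 1 + 1 = 2
Organism 3: 1 + 2 = 3
Organism 4: 1 + (0.17×2 + 0.28×3 + 0.55×1) = 2.73
Organism 5: 1 + 3 = 4
Organism 6: 1 + (0.47×2 + 0.12×1 + 0.41×4) = 3.7
Organism 7: 1 + (0.16×2.73 + 0.12×4 + 0.72×3) = 4.0768
Organism 8: 1 + 4.0768 = 5.0768

4.08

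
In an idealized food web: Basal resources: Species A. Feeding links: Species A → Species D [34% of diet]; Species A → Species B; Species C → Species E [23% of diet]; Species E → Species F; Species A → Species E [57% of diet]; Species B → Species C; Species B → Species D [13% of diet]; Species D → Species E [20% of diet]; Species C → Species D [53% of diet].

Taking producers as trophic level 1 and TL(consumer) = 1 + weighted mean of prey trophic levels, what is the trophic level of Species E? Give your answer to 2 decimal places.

Species B: 1 + 1 = 2
Species C: 1 + 2 = 3
Species D: 1 + (0.34×1 + 0.53×3 + 0.13×2) = 3.19
Species E: 1 + (0.57×1 + 0.2×3.19 + 0.23×3) = 2.898
Species F: 1 + 2.898 = 3.898

2.90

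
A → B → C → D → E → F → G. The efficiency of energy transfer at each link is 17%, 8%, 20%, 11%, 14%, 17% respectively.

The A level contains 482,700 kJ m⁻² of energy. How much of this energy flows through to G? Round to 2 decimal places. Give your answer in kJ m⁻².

3.44 kJ m⁻²

B: 482700 × 0.17 = 82059 kJ m⁻²
C: 82059 × 0.08 = 6564.72 kJ m⁻²
D: 6564.72 × 0.2 = 1312.944 kJ m⁻²
E: 1312.944 × 0.11 = 144.42384 kJ m⁻²
F: 144.42384 × 0.14 = 20.2193376 kJ m⁻²
G: 20.2193376 × 0.17 = 3.437287392 kJ m⁻²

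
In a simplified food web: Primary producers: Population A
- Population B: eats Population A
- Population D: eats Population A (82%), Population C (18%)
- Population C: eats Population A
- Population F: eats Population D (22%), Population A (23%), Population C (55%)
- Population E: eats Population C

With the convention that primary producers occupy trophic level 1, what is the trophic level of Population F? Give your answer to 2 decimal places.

2.81

Population B: 1 + 1 = 2
Population C: 1 + 1 = 2
Population D: 1 + (0.82×1 + 0.18×2) = 2.18
Population E: 1 + 2 = 3
Population F: 1 + (0.22×2.18 + 0.23×1 + 0.55×2) = 2.8096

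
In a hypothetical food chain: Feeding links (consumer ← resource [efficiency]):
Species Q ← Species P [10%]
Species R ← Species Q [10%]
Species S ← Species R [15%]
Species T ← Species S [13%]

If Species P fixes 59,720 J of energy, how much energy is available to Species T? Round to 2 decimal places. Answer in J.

11.65 J

Species Q: 59720 × 0.1 = 5972 J
Species R: 5972 × 0.1 = 597.2 J
Species S: 597.2 × 0.15 = 89.58 J
Species T: 89.58 × 0.13 = 11.6454 J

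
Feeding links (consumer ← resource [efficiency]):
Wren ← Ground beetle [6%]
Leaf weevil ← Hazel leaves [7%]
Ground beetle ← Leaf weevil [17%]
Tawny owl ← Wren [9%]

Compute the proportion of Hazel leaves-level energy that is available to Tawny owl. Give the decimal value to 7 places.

0.0000643

Product of link efficiencies: 0.07 × 0.17 × 0.06 × 0.09 = 0.00006426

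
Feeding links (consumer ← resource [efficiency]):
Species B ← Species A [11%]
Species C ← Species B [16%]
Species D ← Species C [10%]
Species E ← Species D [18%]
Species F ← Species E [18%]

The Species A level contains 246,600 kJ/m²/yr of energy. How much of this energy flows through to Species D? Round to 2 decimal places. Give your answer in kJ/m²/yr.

434.02 kJ/m²/yr

Species B: 246600 × 0.11 = 27126 kJ/m²/yr
Species C: 27126 × 0.16 = 4340.16 kJ/m²/yr
Species D: 4340.16 × 0.1 = 434.016 kJ/m²/yr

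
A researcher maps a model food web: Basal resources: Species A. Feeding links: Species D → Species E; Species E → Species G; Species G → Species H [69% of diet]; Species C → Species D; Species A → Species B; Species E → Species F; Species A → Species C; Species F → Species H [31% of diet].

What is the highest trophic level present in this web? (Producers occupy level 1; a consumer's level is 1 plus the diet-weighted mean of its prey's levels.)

6

Species B: 1 + 1 = 2
Species C: 1 + 1 = 2
Species D: 1 + 2 = 3
Species E: 1 + 3 = 4
Species F: 1 + 4 = 5
Species G: 1 + 4 = 5
Species H: 1 + (0.31×5 + 0.69×5) = 6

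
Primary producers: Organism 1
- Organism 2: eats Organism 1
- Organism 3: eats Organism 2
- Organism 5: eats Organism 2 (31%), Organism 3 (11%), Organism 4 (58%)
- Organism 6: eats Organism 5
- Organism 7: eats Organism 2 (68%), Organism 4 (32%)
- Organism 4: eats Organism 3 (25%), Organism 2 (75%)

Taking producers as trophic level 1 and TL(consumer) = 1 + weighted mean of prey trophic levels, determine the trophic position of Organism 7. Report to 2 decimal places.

Organism 2: 1 + 1 = 2
Organism 3: 1 + 2 = 3
Organism 4: 1 + (0.25×3 + 0.75×2) = 3.25
Organism 5: 1 + (0.31×2 + 0.11×3 + 0.58×3.25) = 3.835
Organism 6: 1 + 3.835 = 4.835
Organism 7: 1 + (0.68×2 + 0.32×3.25) = 3.4

3.40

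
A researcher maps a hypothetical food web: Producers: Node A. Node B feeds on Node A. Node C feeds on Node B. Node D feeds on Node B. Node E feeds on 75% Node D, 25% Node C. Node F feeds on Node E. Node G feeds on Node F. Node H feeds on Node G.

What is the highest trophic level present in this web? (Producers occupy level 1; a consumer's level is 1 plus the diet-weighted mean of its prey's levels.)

7

Node B: 1 + 1 = 2
Node C: 1 + 2 = 3
Node D: 1 + 2 = 3
Node E: 1 + (0.75×3 + 0.25×3) = 4
Node F: 1 + 4 = 5
Node G: 1 + 5 = 6
Node H: 1 + 6 = 7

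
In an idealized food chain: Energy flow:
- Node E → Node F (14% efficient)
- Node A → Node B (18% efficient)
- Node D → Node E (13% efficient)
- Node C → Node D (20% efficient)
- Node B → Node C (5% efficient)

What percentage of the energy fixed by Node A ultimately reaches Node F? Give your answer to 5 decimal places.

Product of link efficiencies: 0.18 × 0.05 × 0.2 × 0.13 × 0.14 = 0.00003276
As a percentage: 0.00003276 × 100 = 0.00328%

0.00328%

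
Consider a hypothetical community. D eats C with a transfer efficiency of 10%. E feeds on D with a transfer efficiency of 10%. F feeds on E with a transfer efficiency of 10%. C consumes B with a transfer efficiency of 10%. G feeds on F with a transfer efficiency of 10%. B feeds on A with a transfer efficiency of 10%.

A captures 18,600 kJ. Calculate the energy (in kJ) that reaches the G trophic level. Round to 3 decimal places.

0.019 kJ

B: 18600 × 0.1 = 1860 kJ
C: 1860 × 0.1 = 186 kJ
D: 186 × 0.1 = 18.6 kJ
E: 18.6 × 0.1 = 1.86 kJ
F: 1.86 × 0.1 = 0.186 kJ
G: 0.186 × 0.1 = 0.0186 kJ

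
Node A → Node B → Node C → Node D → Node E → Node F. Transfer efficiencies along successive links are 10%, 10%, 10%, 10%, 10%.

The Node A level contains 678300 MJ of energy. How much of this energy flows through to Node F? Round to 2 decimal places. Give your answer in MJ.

6.78 MJ

Node B: 678300 × 0.1 = 67830 MJ
Node C: 67830 × 0.1 = 6783 MJ
Node D: 6783 × 0.1 = 678.3 MJ
Node E: 678.3 × 0.1 = 67.83 MJ
Node F: 67.83 × 0.1 = 6.783 MJ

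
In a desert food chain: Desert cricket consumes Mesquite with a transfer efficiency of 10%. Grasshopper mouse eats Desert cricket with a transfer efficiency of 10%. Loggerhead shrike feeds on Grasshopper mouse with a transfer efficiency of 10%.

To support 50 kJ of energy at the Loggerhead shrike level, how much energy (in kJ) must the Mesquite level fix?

50000 kJ

Cumulative transfer efficiency: 0.1 × 0.1 × 0.1 = 0.001
Mesquite energy = 50 / 0.001 = 50000 kJ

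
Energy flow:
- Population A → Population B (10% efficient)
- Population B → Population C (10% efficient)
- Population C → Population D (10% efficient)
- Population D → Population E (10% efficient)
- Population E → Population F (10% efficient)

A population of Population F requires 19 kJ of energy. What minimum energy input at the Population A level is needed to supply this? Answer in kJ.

1900000 kJ

Cumulative transfer efficiency: 0.1 × 0.1 × 0.1 × 0.1 × 0.1 = 0.00001
Population A energy = 19 / 0.00001 = 1900000 kJ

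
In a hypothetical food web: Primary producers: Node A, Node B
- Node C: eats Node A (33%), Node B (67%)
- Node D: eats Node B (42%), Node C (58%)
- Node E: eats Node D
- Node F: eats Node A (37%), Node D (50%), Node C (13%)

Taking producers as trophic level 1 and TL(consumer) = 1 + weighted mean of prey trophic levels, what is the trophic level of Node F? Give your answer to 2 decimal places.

Node C: 1 + (0.33×1 + 0.67×1) = 2
Node D: 1 + (0.42×1 + 0.58×2) = 2.58
Node E: 1 + 2.58 = 3.58
Node F: 1 + (0.37×1 + 0.5×2.58 + 0.13×2) = 2.92

2.92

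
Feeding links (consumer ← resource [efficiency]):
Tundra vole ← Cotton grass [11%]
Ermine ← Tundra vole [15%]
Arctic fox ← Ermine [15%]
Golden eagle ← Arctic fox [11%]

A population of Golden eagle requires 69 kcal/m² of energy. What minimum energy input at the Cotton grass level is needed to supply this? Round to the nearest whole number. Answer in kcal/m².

Cumulative transfer efficiency: 0.11 × 0.15 × 0.15 × 0.11 = 0.00027225
Cotton grass energy = 69 / 0.00027225 = 253444 kcal/m²

253444 kcal/m²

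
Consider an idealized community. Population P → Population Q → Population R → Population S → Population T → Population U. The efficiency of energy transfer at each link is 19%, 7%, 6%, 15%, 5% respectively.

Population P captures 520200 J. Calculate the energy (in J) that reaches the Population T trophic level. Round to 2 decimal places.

Population Q: 520200 × 0.19 = 98838 J
Population R: 98838 × 0.07 = 6918.66 J
Population S: 6918.66 × 0.06 = 415.1196 J
Population T: 415.1196 × 0.15 = 62.26794 J

62.27 J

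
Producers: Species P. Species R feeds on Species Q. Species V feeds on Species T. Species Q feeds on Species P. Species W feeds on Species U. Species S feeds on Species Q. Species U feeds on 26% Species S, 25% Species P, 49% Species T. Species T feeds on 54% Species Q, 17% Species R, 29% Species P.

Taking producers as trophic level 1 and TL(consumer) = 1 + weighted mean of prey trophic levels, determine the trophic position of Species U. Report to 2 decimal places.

3.44

Species Q: 1 + 1 = 2
Species R: 1 + 2 = 3
Species S: 1 + 2 = 3
Species T: 1 + (0.54×2 + 0.17×3 + 0.29×1) = 2.88
Species U: 1 + (0.26×3 + 0.25×1 + 0.49×2.88) = 3.4412
Species V: 1 + 2.88 = 3.88
Species W: 1 + 3.4412 = 4.4412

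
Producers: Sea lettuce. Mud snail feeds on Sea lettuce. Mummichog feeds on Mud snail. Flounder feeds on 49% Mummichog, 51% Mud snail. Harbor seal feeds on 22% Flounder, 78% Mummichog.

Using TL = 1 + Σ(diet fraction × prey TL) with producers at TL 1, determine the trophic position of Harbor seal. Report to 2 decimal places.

4.11

Mud snail: 1 + 1 = 2
Mummichog: 1 + 2 = 3
Flounder: 1 + (0.49×3 + 0.51×2) = 3.49
Harbor seal: 1 + (0.22×3.49 + 0.78×3) = 4.1078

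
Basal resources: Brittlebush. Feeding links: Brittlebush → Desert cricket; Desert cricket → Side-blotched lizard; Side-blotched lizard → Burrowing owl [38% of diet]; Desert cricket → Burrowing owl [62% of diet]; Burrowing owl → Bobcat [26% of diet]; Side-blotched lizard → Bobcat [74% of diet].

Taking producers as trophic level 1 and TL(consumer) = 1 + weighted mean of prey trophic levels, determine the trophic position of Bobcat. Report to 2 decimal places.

Desert cricket: 1 + 1 = 2
Side-blotched lizard: 1 + 2 = 3
Burrowing owl: 1 + (0.38×3 + 0.62×2) = 3.38
Bobcat: 1 + (0.26×3.38 + 0.74×3) = 4.0988

4.10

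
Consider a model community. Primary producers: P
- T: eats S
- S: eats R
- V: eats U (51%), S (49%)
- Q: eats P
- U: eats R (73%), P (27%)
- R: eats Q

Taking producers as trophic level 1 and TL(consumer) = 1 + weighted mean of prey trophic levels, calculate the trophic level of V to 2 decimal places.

4.72

Q: 1 + 1 = 2
R: 1 + 2 = 3
S: 1 + 3 = 4
T: 1 + 4 = 5
U: 1 + (0.73×3 + 0.27×1) = 3.46
V: 1 + (0.51×3.46 + 0.49×4) = 4.7246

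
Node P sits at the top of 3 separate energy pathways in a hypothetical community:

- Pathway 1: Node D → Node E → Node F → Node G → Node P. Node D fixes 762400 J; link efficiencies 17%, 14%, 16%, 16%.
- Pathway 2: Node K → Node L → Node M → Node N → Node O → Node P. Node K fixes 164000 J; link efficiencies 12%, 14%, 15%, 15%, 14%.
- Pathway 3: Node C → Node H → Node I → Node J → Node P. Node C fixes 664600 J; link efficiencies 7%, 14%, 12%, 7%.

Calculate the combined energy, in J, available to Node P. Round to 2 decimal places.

Pathway 1: 762400 × 0.17 × 0.14 × 0.16 × 0.16 = 464.515072 J
Pathway 2: 164000 × 0.12 × 0.14 × 0.15 × 0.15 × 0.14 = 8.67888 J
Pathway 3: 664600 × 0.07 × 0.14 × 0.12 × 0.07 = 54.709872 J
Total at Node P: 464.515072 + 8.67888 + 54.709872 = 527.903824 J

527.90 J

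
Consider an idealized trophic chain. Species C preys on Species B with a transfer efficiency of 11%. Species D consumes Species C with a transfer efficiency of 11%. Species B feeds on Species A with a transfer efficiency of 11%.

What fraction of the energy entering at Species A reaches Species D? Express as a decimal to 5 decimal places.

Product of link efficiencies: 0.11 × 0.11 × 0.11 = 0.001331

0.00133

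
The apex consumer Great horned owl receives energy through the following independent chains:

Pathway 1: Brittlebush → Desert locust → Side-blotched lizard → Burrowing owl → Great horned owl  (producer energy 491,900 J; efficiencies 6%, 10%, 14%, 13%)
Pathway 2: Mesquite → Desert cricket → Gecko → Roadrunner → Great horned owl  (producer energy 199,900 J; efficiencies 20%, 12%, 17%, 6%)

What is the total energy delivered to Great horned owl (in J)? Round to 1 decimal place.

Pathway 1: 491900 × 0.06 × 0.1 × 0.14 × 0.13 = 53.71548 J
Pathway 2: 199900 × 0.2 × 0.12 × 0.17 × 0.06 = 48.93552 J
Total at Great horned owl: 53.71548 + 48.93552 = 102.651 J

102.7 J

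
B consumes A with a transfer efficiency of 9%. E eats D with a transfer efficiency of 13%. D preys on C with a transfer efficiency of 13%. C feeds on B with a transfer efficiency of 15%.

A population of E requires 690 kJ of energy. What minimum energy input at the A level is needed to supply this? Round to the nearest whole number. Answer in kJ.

3024326 kJ

Cumulative transfer efficiency: 0.09 × 0.15 × 0.13 × 0.13 = 0.00022815
A energy = 690 / 0.00022815 = 3024326 kJ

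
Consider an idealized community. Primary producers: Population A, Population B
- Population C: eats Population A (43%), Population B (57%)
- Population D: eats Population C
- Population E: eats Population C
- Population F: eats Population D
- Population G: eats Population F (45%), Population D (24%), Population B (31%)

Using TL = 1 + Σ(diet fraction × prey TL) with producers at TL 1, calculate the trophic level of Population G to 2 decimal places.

Population C: 1 + (0.43×1 + 0.57×1) = 2
Population D: 1 + 2 = 3
Population E: 1 + 2 = 3
Population F: 1 + 3 = 4
Population G: 1 + (0.45×4 + 0.24×3 + 0.31×1) = 3.83

3.83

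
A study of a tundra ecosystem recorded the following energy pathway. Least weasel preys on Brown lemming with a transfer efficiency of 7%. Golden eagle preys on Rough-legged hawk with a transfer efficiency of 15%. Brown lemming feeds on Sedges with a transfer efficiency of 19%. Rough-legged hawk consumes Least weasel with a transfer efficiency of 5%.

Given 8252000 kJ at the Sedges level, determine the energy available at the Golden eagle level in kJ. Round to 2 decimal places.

Brown lemming: 8252000 × 0.19 = 1567880 kJ
Least weasel: 1567880 × 0.07 = 109751.6 kJ
Rough-legged hawk: 109751.6 × 0.05 = 5487.58 kJ
Golden eagle: 5487.58 × 0.15 = 823.137 kJ

823.14 kJ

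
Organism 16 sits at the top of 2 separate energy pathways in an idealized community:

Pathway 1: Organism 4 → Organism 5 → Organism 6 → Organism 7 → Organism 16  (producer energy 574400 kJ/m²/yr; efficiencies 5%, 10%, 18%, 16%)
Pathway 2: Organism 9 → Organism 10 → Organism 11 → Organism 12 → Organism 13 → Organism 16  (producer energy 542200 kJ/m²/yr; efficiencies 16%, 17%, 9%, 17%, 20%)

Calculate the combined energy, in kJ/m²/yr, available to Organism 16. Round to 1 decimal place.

Pathway 1: 574400 × 0.05 × 0.1 × 0.18 × 0.16 = 82.7136 kJ/m²/yr
Pathway 2: 542200 × 0.16 × 0.17 × 0.09 × 0.17 × 0.2 = 45.1283904 kJ/m²/yr
Total at Organism 16: 82.7136 + 45.1283904 = 127.8419904 kJ/m²/yr

127.8 kJ/m²/yr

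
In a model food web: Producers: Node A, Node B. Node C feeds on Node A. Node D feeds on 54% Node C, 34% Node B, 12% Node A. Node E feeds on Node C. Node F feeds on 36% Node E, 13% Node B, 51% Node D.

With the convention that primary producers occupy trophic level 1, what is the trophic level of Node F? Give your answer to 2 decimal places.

3.51

Node C: 1 + 1 = 2
Node D: 1 + (0.54×2 + 0.34×1 + 0.12×1) = 2.54
Node E: 1 + 2 = 3
Node F: 1 + (0.36×3 + 0.13×1 + 0.51×2.54) = 3.5054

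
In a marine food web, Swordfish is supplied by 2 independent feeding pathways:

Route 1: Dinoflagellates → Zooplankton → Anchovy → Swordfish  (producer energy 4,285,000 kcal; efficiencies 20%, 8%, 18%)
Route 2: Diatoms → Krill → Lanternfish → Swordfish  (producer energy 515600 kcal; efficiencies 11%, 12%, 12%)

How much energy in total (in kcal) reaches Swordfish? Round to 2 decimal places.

Route 1: 4285000 × 0.2 × 0.08 × 0.18 = 12340.8 kcal
Route 2: 515600 × 0.11 × 0.12 × 0.12 = 816.7104 kcal
Total at Swordfish: 12340.8 + 816.7104 = 13157.5104 kcal

13157.51 kcal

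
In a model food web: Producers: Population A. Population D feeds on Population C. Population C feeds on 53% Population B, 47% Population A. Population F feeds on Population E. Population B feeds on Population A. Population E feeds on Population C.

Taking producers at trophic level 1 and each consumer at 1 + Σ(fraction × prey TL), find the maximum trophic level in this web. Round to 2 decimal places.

4.53

Population B: 1 + 1 = 2
Population C: 1 + (0.53×2 + 0.47×1) = 2.53
Population D: 1 + 2.53 = 3.53
Population E: 1 + 2.53 = 3.53
Population F: 1 + 3.53 = 4.53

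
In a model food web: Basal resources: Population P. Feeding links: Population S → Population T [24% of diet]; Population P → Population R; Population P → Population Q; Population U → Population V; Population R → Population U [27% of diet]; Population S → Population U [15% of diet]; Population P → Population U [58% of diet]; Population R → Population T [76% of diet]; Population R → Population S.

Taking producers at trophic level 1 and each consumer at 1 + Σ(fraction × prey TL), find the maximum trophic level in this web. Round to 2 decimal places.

Population Q: 1 + 1 = 2
Population R: 1 + 1 = 2
Population S: 1 + 2 = 3
Population T: 1 + (0.24×3 + 0.76×2) = 3.24
Population U: 1 + (0.15×3 + 0.58×1 + 0.27×2) = 2.57
Population V: 1 + 2.57 = 3.57

3.57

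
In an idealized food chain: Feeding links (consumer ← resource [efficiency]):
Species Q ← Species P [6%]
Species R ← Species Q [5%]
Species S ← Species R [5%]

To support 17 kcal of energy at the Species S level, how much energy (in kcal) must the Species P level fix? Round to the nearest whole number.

113333 kcal

Cumulative transfer efficiency: 0.06 × 0.05 × 0.05 = 0.00015
Species P energy = 17 / 0.00015 = 113333 kcal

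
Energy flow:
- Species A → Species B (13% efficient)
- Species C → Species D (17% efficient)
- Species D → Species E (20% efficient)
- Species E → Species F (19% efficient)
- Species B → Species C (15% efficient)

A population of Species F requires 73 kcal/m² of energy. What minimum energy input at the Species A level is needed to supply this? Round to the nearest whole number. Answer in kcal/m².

579503 kcal/m²

Cumulative transfer efficiency: 0.13 × 0.15 × 0.17 × 0.2 × 0.19 = 0.00012597
Species A energy = 73 / 0.00012597 = 579503 kcal/m²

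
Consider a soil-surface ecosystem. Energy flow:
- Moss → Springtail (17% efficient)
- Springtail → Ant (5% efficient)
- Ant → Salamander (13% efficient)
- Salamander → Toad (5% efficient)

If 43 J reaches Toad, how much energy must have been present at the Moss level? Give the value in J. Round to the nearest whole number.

778281 J

Cumulative transfer efficiency: 0.17 × 0.05 × 0.13 × 0.05 = 0.00005525
Moss energy = 43 / 0.00005525 = 778281 J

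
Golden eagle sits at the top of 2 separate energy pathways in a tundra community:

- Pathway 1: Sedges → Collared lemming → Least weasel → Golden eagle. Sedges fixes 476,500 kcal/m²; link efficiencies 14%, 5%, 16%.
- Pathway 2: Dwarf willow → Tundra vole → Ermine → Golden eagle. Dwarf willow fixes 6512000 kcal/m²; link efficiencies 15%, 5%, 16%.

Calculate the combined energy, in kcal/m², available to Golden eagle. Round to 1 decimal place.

Pathway 1: 476500 × 0.14 × 0.05 × 0.16 = 533.68 kcal/m²
Pathway 2: 6512000 × 0.15 × 0.05 × 0.16 = 7814.4 kcal/m²
Total at Golden eagle: 533.68 + 7814.4 = 8348.08 kcal/m²

8348.1 kcal/m²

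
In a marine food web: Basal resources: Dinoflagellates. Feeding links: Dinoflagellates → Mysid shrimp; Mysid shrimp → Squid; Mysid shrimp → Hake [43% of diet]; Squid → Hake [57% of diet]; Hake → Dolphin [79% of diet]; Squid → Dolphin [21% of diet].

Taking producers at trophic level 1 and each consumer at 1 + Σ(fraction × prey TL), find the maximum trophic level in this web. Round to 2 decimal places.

Mysid shrimp: 1 + 1 = 2
Squid: 1 + 2 = 3
Hake: 1 + (0.43×2 + 0.57×3) = 3.57
Dolphin: 1 + (0.79×3.57 + 0.21×3) = 4.4503

4.45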